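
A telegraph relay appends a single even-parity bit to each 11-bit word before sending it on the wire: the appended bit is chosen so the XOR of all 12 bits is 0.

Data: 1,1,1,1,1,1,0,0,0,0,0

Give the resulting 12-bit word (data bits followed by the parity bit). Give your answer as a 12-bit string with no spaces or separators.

111111000000

XOR of the 11 data bits: 1⊕1⊕1⊕1⊕1⊕1⊕0⊕0⊕0⊕0⊕0 = 0
Parity bit = 0 (so all 12 bits XOR to 0).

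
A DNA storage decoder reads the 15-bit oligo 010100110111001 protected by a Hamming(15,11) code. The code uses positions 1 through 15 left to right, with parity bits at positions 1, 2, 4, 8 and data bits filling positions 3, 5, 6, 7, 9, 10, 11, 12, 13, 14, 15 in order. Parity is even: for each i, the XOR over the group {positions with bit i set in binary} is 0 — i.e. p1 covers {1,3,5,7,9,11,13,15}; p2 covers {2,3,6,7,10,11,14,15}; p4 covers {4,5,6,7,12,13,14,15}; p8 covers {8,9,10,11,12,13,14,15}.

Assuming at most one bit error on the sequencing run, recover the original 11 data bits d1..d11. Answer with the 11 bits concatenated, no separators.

00010101001

s1 (pos 1,3,5,7,9,11,13,15): 0⊕0⊕0⊕1⊕0⊕1⊕0⊕1 = 1
s2 (pos 2,3,6,7,10,11,14,15): 1⊕0⊕0⊕1⊕1⊕1⊕0⊕1 = 1
s4 (pos 4,5,6,7,12,13,14,15): 1⊕0⊕0⊕1⊕1⊕0⊕0⊕1 = 0
s8 (pos 8,9,10,11,12,13,14,15): 1⊕0⊕1⊕1⊕1⊕0⊕0⊕1 = 1
Syndrome s8…s1 = 1011 → error at position 11.
Flip position 11: 010100110111001 → 010100110101001
Read data bits from positions 3,5,6,7,9,10,11,12,13,14,15: 00010101001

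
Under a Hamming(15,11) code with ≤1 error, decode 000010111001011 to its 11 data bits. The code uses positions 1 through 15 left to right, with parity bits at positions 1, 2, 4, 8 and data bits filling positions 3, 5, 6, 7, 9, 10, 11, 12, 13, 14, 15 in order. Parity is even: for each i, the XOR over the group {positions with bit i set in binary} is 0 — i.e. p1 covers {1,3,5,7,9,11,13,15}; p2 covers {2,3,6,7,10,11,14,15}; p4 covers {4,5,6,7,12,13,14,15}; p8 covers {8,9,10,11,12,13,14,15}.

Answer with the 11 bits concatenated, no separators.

01011001001

s1 (pos 1,3,5,7,9,11,13,15): 0⊕0⊕1⊕1⊕1⊕0⊕0⊕1 = 0
s2 (pos 2,3,6,7,10,11,14,15): 0⊕0⊕0⊕1⊕0⊕0⊕1⊕1 = 1
s4 (pos 4,5,6,7,12,13,14,15): 0⊕1⊕0⊕1⊕1⊕0⊕1⊕1 = 1
s8 (pos 8,9,10,11,12,13,14,15): 1⊕1⊕0⊕0⊕1⊕0⊕1⊕1 = 1
Syndrome s8…s1 = 1110 → error at position 14.
Flip position 14: 000010111001011 → 000010111001001
Read data bits from positions 3,5,6,7,9,10,11,12,13,14,15: 01011001001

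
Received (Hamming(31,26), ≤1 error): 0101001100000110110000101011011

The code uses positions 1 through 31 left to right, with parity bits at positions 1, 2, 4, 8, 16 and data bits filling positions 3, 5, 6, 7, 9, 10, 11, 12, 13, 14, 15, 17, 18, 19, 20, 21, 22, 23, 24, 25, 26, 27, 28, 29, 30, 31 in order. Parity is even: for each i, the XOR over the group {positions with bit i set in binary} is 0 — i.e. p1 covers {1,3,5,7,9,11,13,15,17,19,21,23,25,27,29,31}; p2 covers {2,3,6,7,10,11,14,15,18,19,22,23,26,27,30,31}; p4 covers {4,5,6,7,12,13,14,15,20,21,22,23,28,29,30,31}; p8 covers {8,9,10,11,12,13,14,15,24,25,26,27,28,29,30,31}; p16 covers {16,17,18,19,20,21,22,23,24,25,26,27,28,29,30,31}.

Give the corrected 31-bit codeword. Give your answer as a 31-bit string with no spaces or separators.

0111001100000110110000101011011

s1 (pos 1,3,5,7,9,11,13,15,17,19,21,23,25,27,29,31): 0⊕0⊕0⊕1⊕0⊕0⊕0⊕1⊕1⊕0⊕0⊕1⊕1⊕1⊕0⊕1 = 1
s2 (pos 2,3,6,7,10,11,14,15,18,19,22,23,26,27,30,31): 1⊕0⊕0⊕1⊕0⊕0⊕1⊕1⊕1⊕0⊕0⊕1⊕0⊕1⊕1⊕1 = 1
s4 (pos 4,5,6,7,12,13,14,15,20,21,22,23,28,29,30,31): 1⊕0⊕0⊕1⊕0⊕0⊕1⊕1⊕0⊕0⊕0⊕1⊕1⊕0⊕1⊕1 = 0
s8 (pos 8,9,10,11,12,13,14,15,24,25,26,27,28,29,30,31): 1⊕0⊕0⊕0⊕0⊕0⊕1⊕1⊕0⊕1⊕0⊕1⊕1⊕0⊕1⊕1 = 0
s16 (pos 16,17,18,19,20,21,22,23,24,25,26,27,28,29,30,31): 0⊕1⊕1⊕0⊕0⊕0⊕0⊕1⊕0⊕1⊕0⊕1⊕1⊕0⊕1⊕1 = 0
Syndrome s16…s1 = 00011 → error at position 3.
Flip position 3: 0101001100000110110000101011011 → 0111001100000110110000101011011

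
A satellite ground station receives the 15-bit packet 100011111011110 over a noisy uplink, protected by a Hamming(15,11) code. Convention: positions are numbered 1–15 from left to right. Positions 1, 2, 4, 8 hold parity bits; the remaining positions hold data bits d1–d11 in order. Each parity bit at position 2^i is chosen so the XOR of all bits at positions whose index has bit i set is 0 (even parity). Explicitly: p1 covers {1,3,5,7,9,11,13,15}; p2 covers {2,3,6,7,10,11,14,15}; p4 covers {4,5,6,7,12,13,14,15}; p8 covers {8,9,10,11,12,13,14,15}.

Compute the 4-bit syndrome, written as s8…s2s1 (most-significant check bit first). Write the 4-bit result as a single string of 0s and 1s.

s1 (pos 1,3,5,7,9,11,13,15): 1⊕0⊕1⊕1⊕1⊕1⊕1⊕0 = 0
s2 (pos 2,3,6,7,10,11,14,15): 0⊕0⊕1⊕1⊕0⊕1⊕1⊕0 = 0
s4 (pos 4,5,6,7,12,13,14,15): 0⊕1⊕1⊕1⊕1⊕1⊕1⊕0 = 0
s8 (pos 8,9,10,11,12,13,14,15): 1⊕1⊕0⊕1⊕1⊕1⊕1⊕0 = 0
Syndrome s8…s1 = 0000 → no error.

0000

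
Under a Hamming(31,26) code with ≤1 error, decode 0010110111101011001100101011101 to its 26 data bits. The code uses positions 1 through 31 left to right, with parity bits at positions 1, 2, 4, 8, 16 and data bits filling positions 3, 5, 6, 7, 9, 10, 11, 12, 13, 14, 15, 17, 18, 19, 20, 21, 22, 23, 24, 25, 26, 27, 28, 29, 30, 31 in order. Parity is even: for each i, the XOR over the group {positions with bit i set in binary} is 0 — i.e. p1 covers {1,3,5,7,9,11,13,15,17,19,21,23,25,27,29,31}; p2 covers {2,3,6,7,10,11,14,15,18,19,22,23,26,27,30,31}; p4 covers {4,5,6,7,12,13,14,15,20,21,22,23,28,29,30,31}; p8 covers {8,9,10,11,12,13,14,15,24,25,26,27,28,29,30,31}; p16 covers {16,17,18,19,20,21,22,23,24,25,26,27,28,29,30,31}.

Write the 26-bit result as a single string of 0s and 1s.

s1 (pos 1,3,5,7,9,11,13,15,17,19,21,23,25,27,29,31): 0⊕1⊕1⊕0⊕1⊕1⊕1⊕1⊕0⊕1⊕0⊕1⊕1⊕1⊕1⊕1 = 0
s2 (pos 2,3,6,7,10,11,14,15,18,19,22,23,26,27,30,31): 0⊕1⊕1⊕0⊕1⊕1⊕0⊕1⊕0⊕1⊕0⊕1⊕0⊕1⊕0⊕1 = 1
s4 (pos 4,5,6,7,12,13,14,15,20,21,22,23,28,29,30,31): 0⊕1⊕1⊕0⊕0⊕1⊕0⊕1⊕1⊕0⊕0⊕1⊕1⊕1⊕0⊕1 = 1
s8 (pos 8,9,10,11,12,13,14,15,24,25,26,27,28,29,30,31): 1⊕1⊕1⊕1⊕0⊕1⊕0⊕1⊕0⊕1⊕0⊕1⊕1⊕1⊕0⊕1 = 1
s16 (pos 16,17,18,19,20,21,22,23,24,25,26,27,28,29,30,31): 1⊕0⊕0⊕1⊕1⊕0⊕0⊕1⊕0⊕1⊕0⊕1⊕1⊕1⊕0⊕1 = 1
Syndrome s16…s1 = 11110 → error at position 30.
Flip position 30: 0010110111101011001100101011101 → 0010110111101011001100101011111
Read data bits from positions 3,5,6,7,9,10,11,12,13,14,15,17,18,19,20,21,22,23,24,25,26,27,28,29,30,31: 11101110101001100101011111

11101110101001100101011111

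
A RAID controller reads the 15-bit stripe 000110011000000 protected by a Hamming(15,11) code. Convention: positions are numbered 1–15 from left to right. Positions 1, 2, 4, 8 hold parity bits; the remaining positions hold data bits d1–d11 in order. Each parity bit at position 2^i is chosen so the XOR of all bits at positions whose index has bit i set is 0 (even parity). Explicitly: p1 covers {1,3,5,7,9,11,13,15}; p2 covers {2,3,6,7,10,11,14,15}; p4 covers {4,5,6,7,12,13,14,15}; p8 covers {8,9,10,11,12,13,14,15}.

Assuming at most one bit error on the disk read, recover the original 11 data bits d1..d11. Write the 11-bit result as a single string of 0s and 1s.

s1 (pos 1,3,5,7,9,11,13,15): 0⊕0⊕1⊕0⊕1⊕0⊕0⊕0 = 0
s2 (pos 2,3,6,7,10,11,14,15): 0⊕0⊕0⊕0⊕0⊕0⊕0⊕0 = 0
s4 (pos 4,5,6,7,12,13,14,15): 1⊕1⊕0⊕0⊕0⊕0⊕0⊕0 = 0
s8 (pos 8,9,10,11,12,13,14,15): 1⊕1⊕0⊕0⊕0⊕0⊕0⊕0 = 0
Syndrome s8…s1 = 0000 → no error.
Read data bits from positions 3,5,6,7,9,10,11,12,13,14,15: 01001000000

01001000000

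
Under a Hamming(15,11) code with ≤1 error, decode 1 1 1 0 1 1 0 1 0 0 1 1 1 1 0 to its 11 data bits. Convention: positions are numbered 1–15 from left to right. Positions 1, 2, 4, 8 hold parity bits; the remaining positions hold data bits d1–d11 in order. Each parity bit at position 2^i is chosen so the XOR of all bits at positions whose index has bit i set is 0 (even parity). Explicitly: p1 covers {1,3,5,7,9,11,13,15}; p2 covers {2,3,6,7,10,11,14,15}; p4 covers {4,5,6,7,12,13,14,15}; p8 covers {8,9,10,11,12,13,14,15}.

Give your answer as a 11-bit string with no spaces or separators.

11100011111

s1 (pos 1,3,5,7,9,11,13,15): 1⊕1⊕1⊕0⊕0⊕1⊕1⊕0 = 1
s2 (pos 2,3,6,7,10,11,14,15): 1⊕1⊕1⊕0⊕0⊕1⊕1⊕0 = 1
s4 (pos 4,5,6,7,12,13,14,15): 0⊕1⊕1⊕0⊕1⊕1⊕1⊕0 = 1
s8 (pos 8,9,10,11,12,13,14,15): 1⊕0⊕0⊕1⊕1⊕1⊕1⊕0 = 1
Syndrome s8…s1 = 1111 → error at position 15.
Flip position 15: 111011010011110 → 111011010011111
Read data bits from positions 3,5,6,7,9,10,11,12,13,14,15: 11100011111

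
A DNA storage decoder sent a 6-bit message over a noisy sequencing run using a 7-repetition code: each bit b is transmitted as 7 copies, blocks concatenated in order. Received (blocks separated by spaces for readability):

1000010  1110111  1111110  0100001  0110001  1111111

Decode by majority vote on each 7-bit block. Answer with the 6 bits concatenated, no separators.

Block 1 (1000010): 2 ones → 0
Block 2 (1110111): 6 ones → 1
Block 3 (1111110): 6 ones → 1
Block 4 (0100001): 2 ones → 0
Block 5 (0110001): 3 ones → 0
Block 6 (1111111): 7 ones → 1

011001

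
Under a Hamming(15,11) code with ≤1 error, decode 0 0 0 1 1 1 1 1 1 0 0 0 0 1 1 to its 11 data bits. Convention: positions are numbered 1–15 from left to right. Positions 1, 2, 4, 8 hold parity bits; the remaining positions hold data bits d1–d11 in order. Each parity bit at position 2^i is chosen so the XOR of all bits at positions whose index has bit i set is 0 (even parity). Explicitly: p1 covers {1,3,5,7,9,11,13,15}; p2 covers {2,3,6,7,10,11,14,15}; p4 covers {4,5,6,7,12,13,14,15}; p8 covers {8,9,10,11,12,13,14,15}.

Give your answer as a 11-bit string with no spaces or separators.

01111000011

s1 (pos 1,3,5,7,9,11,13,15): 0⊕0⊕1⊕1⊕1⊕0⊕0⊕1 = 0
s2 (pos 2,3,6,7,10,11,14,15): 0⊕0⊕1⊕1⊕0⊕0⊕1⊕1 = 0
s4 (pos 4,5,6,7,12,13,14,15): 1⊕1⊕1⊕1⊕0⊕0⊕1⊕1 = 0
s8 (pos 8,9,10,11,12,13,14,15): 1⊕1⊕0⊕0⊕0⊕0⊕1⊕1 = 0
Syndrome s8…s1 = 0000 → no error.
Read data bits from positions 3,5,6,7,9,10,11,12,13,14,15: 01111000011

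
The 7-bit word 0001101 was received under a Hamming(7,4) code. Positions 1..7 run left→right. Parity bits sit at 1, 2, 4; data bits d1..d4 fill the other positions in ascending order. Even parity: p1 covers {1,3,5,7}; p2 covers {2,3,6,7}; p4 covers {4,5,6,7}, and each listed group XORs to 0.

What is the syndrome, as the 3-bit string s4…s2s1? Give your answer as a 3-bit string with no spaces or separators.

s1 (pos 1,3,5,7): 0⊕0⊕1⊕1 = 0
s2 (pos 2,3,6,7): 0⊕0⊕0⊕1 = 1
s4 (pos 4,5,6,7): 1⊕1⊕0⊕1 = 1
Syndrome s4…s1 = 110 → error at position 6.

110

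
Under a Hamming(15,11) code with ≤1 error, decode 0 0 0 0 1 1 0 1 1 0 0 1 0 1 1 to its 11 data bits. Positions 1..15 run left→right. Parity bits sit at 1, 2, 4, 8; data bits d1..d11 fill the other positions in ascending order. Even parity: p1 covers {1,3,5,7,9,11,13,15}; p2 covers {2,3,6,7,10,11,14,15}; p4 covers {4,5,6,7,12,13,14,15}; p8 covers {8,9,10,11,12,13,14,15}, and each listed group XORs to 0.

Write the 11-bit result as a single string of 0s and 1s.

s1 (pos 1,3,5,7,9,11,13,15): 0⊕0⊕1⊕0⊕1⊕0⊕0⊕1 = 1
s2 (pos 2,3,6,7,10,11,14,15): 0⊕0⊕1⊕0⊕0⊕0⊕1⊕1 = 1
s4 (pos 4,5,6,7,12,13,14,15): 0⊕1⊕1⊕0⊕1⊕0⊕1⊕1 = 1
s8 (pos 8,9,10,11,12,13,14,15): 1⊕1⊕0⊕0⊕1⊕0⊕1⊕1 = 1
Syndrome s8…s1 = 1111 → error at position 15.
Flip position 15: 000011011001011 → 000011011001010
Read data bits from positions 3,5,6,7,9,10,11,12,13,14,15: 01101001010

01101001010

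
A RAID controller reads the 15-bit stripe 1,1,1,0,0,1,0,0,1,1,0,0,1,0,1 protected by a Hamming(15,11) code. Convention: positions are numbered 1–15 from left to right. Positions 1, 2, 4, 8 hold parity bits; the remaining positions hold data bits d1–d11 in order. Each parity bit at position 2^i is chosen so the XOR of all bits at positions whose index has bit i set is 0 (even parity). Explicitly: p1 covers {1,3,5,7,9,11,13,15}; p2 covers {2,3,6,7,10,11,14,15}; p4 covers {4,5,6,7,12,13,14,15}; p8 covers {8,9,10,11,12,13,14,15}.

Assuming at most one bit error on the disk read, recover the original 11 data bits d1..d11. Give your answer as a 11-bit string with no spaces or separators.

10111100101

s1 (pos 1,3,5,7,9,11,13,15): 1⊕1⊕0⊕0⊕1⊕0⊕1⊕1 = 1
s2 (pos 2,3,6,7,10,11,14,15): 1⊕1⊕1⊕0⊕1⊕0⊕0⊕1 = 1
s4 (pos 4,5,6,7,12,13,14,15): 0⊕0⊕1⊕0⊕0⊕1⊕0⊕1 = 1
s8 (pos 8,9,10,11,12,13,14,15): 0⊕1⊕1⊕0⊕0⊕1⊕0⊕1 = 0
Syndrome s8…s1 = 0111 → error at position 7.
Flip position 7: 111001001100101 → 111001101100101
Read data bits from positions 3,5,6,7,9,10,11,12,13,14,15: 10111100101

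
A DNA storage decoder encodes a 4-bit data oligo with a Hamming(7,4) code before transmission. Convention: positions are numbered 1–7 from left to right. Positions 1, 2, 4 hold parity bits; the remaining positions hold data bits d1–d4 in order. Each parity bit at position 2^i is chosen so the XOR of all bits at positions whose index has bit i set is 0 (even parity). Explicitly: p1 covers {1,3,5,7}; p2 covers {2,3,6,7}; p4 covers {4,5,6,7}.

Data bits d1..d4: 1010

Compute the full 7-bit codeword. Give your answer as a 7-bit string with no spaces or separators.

1011010

Place data at non-parity positions: p1 p2 1 p4 0 1 0
p1 (pos 1,3,5,7): XOR of data positions = 1⊕0⊕0 = 1
p2 (pos 2,3,6,7): XOR of data positions = 1⊕1⊕0 = 0
p4 (pos 4,5,6,7): XOR of data positions = 0⊕1⊕0 = 1
Codeword: 1011010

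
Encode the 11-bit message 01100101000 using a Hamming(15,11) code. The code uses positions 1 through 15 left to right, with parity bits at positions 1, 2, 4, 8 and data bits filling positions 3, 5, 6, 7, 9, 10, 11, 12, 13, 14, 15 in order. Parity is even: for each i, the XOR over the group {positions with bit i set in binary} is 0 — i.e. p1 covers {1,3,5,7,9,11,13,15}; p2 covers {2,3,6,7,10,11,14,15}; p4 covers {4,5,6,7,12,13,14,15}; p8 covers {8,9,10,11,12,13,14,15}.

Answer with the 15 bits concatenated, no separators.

100111000101000

Place data at non-parity positions: p1 p2 0 p4 1 1 0 p8 0 1 0 1 0 0 0
p1 (pos 1,3,5,7,9,11,13,15): XOR of data positions = 0⊕1⊕0⊕0⊕0⊕0⊕0 = 1
p2 (pos 2,3,6,7,10,11,14,15): XOR of data positions = 0⊕1⊕0⊕1⊕0⊕0⊕0 = 0
p4 (pos 4,5,6,7,12,13,14,15): XOR of data positions = 1⊕1⊕0⊕1⊕0⊕0⊕0 = 1
p8 (pos 8,9,10,11,12,13,14,15): XOR of data positions = 0⊕1⊕0⊕1⊕0⊕0⊕0 = 0
Codeword: 100111000101000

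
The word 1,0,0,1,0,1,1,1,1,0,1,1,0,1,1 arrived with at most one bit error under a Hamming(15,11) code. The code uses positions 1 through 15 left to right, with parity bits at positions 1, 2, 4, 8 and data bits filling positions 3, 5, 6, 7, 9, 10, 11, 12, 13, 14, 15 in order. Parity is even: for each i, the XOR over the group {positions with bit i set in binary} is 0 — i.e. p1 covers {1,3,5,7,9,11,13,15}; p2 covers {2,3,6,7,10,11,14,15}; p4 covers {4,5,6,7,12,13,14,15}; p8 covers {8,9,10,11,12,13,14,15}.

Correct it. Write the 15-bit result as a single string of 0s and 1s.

101101111011011

s1 (pos 1,3,5,7,9,11,13,15): 1⊕0⊕0⊕1⊕1⊕1⊕0⊕1 = 1
s2 (pos 2,3,6,7,10,11,14,15): 0⊕0⊕1⊕1⊕0⊕1⊕1⊕1 = 1
s4 (pos 4,5,6,7,12,13,14,15): 1⊕0⊕1⊕1⊕1⊕0⊕1⊕1 = 0
s8 (pos 8,9,10,11,12,13,14,15): 1⊕1⊕0⊕1⊕1⊕0⊕1⊕1 = 0
Syndrome s8…s1 = 0011 → error at position 3.
Flip position 3: 100101111011011 → 101101111011011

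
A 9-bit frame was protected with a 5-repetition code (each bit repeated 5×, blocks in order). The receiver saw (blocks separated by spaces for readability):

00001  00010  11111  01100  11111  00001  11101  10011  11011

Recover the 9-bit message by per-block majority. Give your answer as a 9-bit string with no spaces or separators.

001010111

Block 1 (00001): 1 one → 0
Block 2 (00010): 1 one → 0
Block 3 (11111): 5 ones → 1
Block 4 (01100): 2 ones → 0
Block 5 (11111): 5 ones → 1
Block 6 (00001): 1 one → 0
Block 7 (11101): 4 ones → 1
Block 8 (10011): 3 ones → 1
Block 9 (11011): 4 ones → 1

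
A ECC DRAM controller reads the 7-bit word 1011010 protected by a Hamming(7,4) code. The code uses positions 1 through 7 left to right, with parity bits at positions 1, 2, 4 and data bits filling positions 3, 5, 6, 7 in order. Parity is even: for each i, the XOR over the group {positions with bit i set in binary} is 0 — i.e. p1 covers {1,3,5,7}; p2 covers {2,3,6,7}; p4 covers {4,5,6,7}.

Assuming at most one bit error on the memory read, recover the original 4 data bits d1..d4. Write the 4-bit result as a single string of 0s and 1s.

1010

s1 (pos 1,3,5,7): 1⊕1⊕0⊕0 = 0
s2 (pos 2,3,6,7): 0⊕1⊕1⊕0 = 0
s4 (pos 4,5,6,7): 1⊕0⊕1⊕0 = 0
Syndrome s4…s1 = 000 → no error.
Read data bits from positions 3,5,6,7: 1010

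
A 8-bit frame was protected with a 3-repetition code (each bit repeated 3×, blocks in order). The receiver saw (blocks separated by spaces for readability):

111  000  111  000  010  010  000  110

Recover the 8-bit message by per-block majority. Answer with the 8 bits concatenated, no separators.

Block 1 (111): 3 ones → 1
Block 2 (000): 0 ones → 0
Block 3 (111): 3 ones → 1
Block 4 (000): 0 ones → 0
Block 5 (010): 1 one → 0
Block 6 (010): 1 one → 0
Block 7 (000): 0 ones → 0
Block 8 (110): 2 ones → 1

10100001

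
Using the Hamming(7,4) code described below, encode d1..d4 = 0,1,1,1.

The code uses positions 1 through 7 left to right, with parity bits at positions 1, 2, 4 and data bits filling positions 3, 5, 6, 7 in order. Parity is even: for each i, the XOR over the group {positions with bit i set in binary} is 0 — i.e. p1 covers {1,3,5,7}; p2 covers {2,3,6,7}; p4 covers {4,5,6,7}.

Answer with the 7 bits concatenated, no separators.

Place data at non-parity positions: p1 p2 0 p4 1 1 1
p1 (pos 1,3,5,7): XOR of data positions = 0⊕1⊕1 = 0
p2 (pos 2,3,6,7): XOR of data positions = 0⊕1⊕1 = 0
p4 (pos 4,5,6,7): XOR of data positions = 1⊕1⊕1 = 1
Codeword: 0001111

0001111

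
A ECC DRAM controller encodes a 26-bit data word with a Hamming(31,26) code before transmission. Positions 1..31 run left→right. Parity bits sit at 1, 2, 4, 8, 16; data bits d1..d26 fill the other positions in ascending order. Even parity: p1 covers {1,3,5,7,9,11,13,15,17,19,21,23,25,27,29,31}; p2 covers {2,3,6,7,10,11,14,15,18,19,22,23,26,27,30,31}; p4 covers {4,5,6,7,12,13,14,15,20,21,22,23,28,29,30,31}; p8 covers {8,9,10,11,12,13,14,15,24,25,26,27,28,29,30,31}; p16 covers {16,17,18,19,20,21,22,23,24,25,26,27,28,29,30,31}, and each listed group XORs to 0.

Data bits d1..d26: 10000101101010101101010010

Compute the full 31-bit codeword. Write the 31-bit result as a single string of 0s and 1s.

Place data at non-parity positions: p1 p2 1 p4 0 0 0 p8 0 1 0 1 1 0 1 p16 0 1 0 1 0 1 1 0 1 0 1 0 0 1 0
p1 (pos 1,3,5,7,9,11,13,15,17,19,21,23,25,27,29,31): XOR of data positions = 1⊕0⊕0⊕0⊕0⊕1⊕1⊕0⊕0⊕0⊕1⊕1⊕1⊕0⊕0 = 0
p2 (pos 2,3,6,7,10,11,14,15,18,19,22,23,26,27,30,31): XOR of data positions = 1⊕0⊕0⊕1⊕0⊕0⊕1⊕1⊕0⊕1⊕1⊕0⊕1⊕1⊕0 = 0
p4 (pos 4,5,6,7,12,13,14,15,20,21,22,23,28,29,30,31): XOR of data positions = 0⊕0⊕0⊕1⊕1⊕0⊕1⊕1⊕0⊕1⊕1⊕0⊕0⊕1⊕0 = 1
p8 (pos 8,9,10,11,12,13,14,15,24,25,26,27,28,29,30,31): XOR of data positions = 0⊕1⊕0⊕1⊕1⊕0⊕1⊕0⊕1⊕0⊕1⊕0⊕0⊕1⊕0 = 1
p16 (pos 16,17,18,19,20,21,22,23,24,25,26,27,28,29,30,31): XOR of data positions = 0⊕1⊕0⊕1⊕0⊕1⊕1⊕0⊕1⊕0⊕1⊕0⊕0⊕1⊕0 = 1
Codeword: 0011000101011011010101101010010

0011000101011011010101101010010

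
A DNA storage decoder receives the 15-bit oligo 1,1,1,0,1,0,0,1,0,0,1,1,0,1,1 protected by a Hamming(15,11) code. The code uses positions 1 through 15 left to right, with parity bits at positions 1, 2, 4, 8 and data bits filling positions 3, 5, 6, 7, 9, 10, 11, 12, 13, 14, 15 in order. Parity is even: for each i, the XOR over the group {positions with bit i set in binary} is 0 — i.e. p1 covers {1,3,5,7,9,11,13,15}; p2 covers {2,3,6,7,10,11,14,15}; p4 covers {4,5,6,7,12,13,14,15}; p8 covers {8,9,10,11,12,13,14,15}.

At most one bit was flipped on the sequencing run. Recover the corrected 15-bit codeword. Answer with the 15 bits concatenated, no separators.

111010010001011

s1 (pos 1,3,5,7,9,11,13,15): 1⊕1⊕1⊕0⊕0⊕1⊕0⊕1 = 1
s2 (pos 2,3,6,7,10,11,14,15): 1⊕1⊕0⊕0⊕0⊕1⊕1⊕1 = 1
s4 (pos 4,5,6,7,12,13,14,15): 0⊕1⊕0⊕0⊕1⊕0⊕1⊕1 = 0
s8 (pos 8,9,10,11,12,13,14,15): 1⊕0⊕0⊕1⊕1⊕0⊕1⊕1 = 1
Syndrome s8…s1 = 1011 → error at position 11.
Flip position 11: 111010010011011 → 111010010001011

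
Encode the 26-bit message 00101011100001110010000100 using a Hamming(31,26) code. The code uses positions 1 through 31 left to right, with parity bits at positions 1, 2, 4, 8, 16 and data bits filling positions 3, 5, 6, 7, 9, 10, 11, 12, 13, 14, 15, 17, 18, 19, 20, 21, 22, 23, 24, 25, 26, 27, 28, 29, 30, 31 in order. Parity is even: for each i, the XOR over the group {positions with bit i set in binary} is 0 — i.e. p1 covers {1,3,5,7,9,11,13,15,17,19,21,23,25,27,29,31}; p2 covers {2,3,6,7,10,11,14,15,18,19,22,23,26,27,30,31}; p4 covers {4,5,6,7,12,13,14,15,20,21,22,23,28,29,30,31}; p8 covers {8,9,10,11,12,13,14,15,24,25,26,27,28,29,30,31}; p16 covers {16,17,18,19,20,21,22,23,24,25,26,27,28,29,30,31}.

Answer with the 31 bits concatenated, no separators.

0100010010111001001110010000100

Place data at non-parity positions: p1 p2 0 p4 0 1 0 p8 1 0 1 1 1 0 0 p16 0 0 1 1 1 0 0 1 0 0 0 0 1 0 0
p1 (pos 1,3,5,7,9,11,13,15,17,19,21,23,25,27,29,31): XOR of data positions = 0⊕0⊕0⊕1⊕1⊕1⊕0⊕0⊕1⊕1⊕0⊕0⊕0⊕1⊕0 = 0
p2 (pos 2,3,6,7,10,11,14,15,18,19,22,23,26,27,30,31): XOR of data positions = 0⊕1⊕0⊕0⊕1⊕0⊕0⊕0⊕1⊕0⊕0⊕0⊕0⊕0⊕0 = 1
p4 (pos 4,5,6,7,12,13,14,15,20,21,22,23,28,29,30,31): XOR of data positions = 0⊕1⊕0⊕1⊕1⊕0⊕0⊕1⊕1⊕0⊕0⊕0⊕1⊕0⊕0 = 0
p8 (pos 8,9,10,11,12,13,14,15,24,25,26,27,28,29,30,31): XOR of data positions = 1⊕0⊕1⊕1⊕1⊕0⊕0⊕1⊕0⊕0⊕0⊕0⊕1⊕0⊕0 = 0
p16 (pos 16,17,18,19,20,21,22,23,24,25,26,27,28,29,30,31): XOR of data positions = 0⊕0⊕1⊕1⊕1⊕0⊕0⊕1⊕0⊕0⊕0⊕0⊕1⊕0⊕0 = 1
Codeword: 0100010010111001001110010000100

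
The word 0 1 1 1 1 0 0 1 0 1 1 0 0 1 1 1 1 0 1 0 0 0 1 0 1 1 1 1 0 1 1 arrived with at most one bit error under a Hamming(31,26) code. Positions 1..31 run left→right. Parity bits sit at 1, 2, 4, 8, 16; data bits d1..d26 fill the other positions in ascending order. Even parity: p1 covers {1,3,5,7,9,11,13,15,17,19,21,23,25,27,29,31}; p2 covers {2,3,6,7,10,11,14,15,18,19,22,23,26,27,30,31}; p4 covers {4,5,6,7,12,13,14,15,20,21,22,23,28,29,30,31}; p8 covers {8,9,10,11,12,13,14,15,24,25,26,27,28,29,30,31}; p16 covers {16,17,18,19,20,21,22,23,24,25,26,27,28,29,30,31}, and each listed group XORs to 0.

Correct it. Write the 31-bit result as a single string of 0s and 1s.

0111100001100111101000101111011

s1 (pos 1,3,5,7,9,11,13,15,17,19,21,23,25,27,29,31): 0⊕1⊕1⊕0⊕0⊕1⊕0⊕1⊕1⊕1⊕0⊕1⊕1⊕1⊕0⊕1 = 0
s2 (pos 2,3,6,7,10,11,14,15,18,19,22,23,26,27,30,31): 1⊕1⊕0⊕0⊕1⊕1⊕1⊕1⊕0⊕1⊕0⊕1⊕1⊕1⊕1⊕1 = 0
s4 (pos 4,5,6,7,12,13,14,15,20,21,22,23,28,29,30,31): 1⊕1⊕0⊕0⊕0⊕0⊕1⊕1⊕0⊕0⊕0⊕1⊕1⊕0⊕1⊕1 = 0
s8 (pos 8,9,10,11,12,13,14,15,24,25,26,27,28,29,30,31): 1⊕0⊕1⊕1⊕0⊕0⊕1⊕1⊕0⊕1⊕1⊕1⊕1⊕0⊕1⊕1 = 1
s16 (pos 16,17,18,19,20,21,22,23,24,25,26,27,28,29,30,31): 1⊕1⊕0⊕1⊕0⊕0⊕0⊕1⊕0⊕1⊕1⊕1⊕1⊕0⊕1⊕1 = 0
Syndrome s16…s1 = 01000 → error at position 8.
Flip position 8: 0111100101100111101000101111011 → 0111100001100111101000101111011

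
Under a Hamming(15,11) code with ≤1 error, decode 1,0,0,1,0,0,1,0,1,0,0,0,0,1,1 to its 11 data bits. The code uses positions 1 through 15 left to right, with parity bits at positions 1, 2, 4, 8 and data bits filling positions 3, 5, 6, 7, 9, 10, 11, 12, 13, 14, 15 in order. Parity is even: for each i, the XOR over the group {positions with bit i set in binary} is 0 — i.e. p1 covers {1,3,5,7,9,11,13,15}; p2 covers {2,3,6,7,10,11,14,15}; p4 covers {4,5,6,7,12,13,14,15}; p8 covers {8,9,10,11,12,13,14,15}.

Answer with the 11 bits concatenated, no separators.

s1 (pos 1,3,5,7,9,11,13,15): 1⊕0⊕0⊕1⊕1⊕0⊕0⊕1 = 0
s2 (pos 2,3,6,7,10,11,14,15): 0⊕0⊕0⊕1⊕0⊕0⊕1⊕1 = 1
s4 (pos 4,5,6,7,12,13,14,15): 1⊕0⊕0⊕1⊕0⊕0⊕1⊕1 = 0
s8 (pos 8,9,10,11,12,13,14,15): 0⊕1⊕0⊕0⊕0⊕0⊕1⊕1 = 1
Syndrome s8…s1 = 1010 → error at position 10.
Flip position 10: 100100101000011 → 100100101100011
Read data bits from positions 3,5,6,7,9,10,11,12,13,14,15: 00011100011

00011100011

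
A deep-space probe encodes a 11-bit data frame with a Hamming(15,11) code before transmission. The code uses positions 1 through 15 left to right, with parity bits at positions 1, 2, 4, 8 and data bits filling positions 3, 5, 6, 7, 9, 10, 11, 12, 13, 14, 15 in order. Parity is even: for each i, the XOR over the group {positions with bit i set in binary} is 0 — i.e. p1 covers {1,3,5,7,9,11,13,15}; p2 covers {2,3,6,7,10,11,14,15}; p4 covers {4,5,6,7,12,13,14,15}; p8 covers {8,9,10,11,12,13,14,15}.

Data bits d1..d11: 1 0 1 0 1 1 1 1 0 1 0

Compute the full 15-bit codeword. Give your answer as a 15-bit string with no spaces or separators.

Place data at non-parity positions: p1 p2 1 p4 0 1 0 p8 1 1 1 1 0 1 0
p1 (pos 1,3,5,7,9,11,13,15): XOR of data positions = 1⊕0⊕0⊕1⊕1⊕0⊕0 = 1
p2 (pos 2,3,6,7,10,11,14,15): XOR of data positions = 1⊕1⊕0⊕1⊕1⊕1⊕0 = 1
p4 (pos 4,5,6,7,12,13,14,15): XOR of data positions = 0⊕1⊕0⊕1⊕0⊕1⊕0 = 1
p8 (pos 8,9,10,11,12,13,14,15): XOR of data positions = 1⊕1⊕1⊕1⊕0⊕1⊕0 = 1
Codeword: 111101011111010

111101011111010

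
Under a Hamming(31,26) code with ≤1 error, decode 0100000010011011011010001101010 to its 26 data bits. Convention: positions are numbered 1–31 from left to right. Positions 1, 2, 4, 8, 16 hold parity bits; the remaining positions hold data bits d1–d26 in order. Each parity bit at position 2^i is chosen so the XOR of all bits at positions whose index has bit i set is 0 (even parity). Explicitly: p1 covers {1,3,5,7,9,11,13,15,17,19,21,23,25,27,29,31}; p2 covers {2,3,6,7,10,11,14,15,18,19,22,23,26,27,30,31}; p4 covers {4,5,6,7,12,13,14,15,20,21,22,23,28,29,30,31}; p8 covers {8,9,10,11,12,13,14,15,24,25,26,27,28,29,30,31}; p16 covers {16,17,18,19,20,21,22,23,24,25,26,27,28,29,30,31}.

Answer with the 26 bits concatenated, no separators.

00001001101011010001101010

s1 (pos 1,3,5,7,9,11,13,15,17,19,21,23,25,27,29,31): 0⊕0⊕0⊕0⊕1⊕0⊕1⊕1⊕0⊕1⊕1⊕0⊕1⊕0⊕0⊕0 = 0
s2 (pos 2,3,6,7,10,11,14,15,18,19,22,23,26,27,30,31): 1⊕0⊕0⊕0⊕0⊕0⊕0⊕1⊕1⊕1⊕0⊕0⊕1⊕0⊕1⊕0 = 0
s4 (pos 4,5,6,7,12,13,14,15,20,21,22,23,28,29,30,31): 0⊕0⊕0⊕0⊕1⊕1⊕0⊕1⊕0⊕1⊕0⊕0⊕1⊕0⊕1⊕0 = 0
s8 (pos 8,9,10,11,12,13,14,15,24,25,26,27,28,29,30,31): 0⊕1⊕0⊕0⊕1⊕1⊕0⊕1⊕0⊕1⊕1⊕0⊕1⊕0⊕1⊕0 = 0
s16 (pos 16,17,18,19,20,21,22,23,24,25,26,27,28,29,30,31): 1⊕0⊕1⊕1⊕0⊕1⊕0⊕0⊕0⊕1⊕1⊕0⊕1⊕0⊕1⊕0 = 0
Syndrome s16…s1 = 00000 → no error.
Read data bits from positions 3,5,6,7,9,10,11,12,13,14,15,17,18,19,20,21,22,23,24,25,26,27,28,29,30,31: 00001001101011010001101010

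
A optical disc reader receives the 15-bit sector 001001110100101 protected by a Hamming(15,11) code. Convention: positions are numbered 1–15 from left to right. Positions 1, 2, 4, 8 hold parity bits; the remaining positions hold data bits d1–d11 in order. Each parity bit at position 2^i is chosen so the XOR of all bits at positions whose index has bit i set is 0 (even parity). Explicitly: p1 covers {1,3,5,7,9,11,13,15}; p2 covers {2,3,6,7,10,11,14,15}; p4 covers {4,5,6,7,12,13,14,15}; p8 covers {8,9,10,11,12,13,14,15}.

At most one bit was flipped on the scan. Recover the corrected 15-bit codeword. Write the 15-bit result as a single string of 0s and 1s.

s1 (pos 1,3,5,7,9,11,13,15): 0⊕1⊕0⊕1⊕0⊕0⊕1⊕1 = 0
s2 (pos 2,3,6,7,10,11,14,15): 0⊕1⊕1⊕1⊕1⊕0⊕0⊕1 = 1
s4 (pos 4,5,6,7,12,13,14,15): 0⊕0⊕1⊕1⊕0⊕1⊕0⊕1 = 0
s8 (pos 8,9,10,11,12,13,14,15): 1⊕0⊕1⊕0⊕0⊕1⊕0⊕1 = 0
Syndrome s8…s1 = 0010 → error at position 2.
Flip position 2: 001001110100101 → 011001110100101

011001110100101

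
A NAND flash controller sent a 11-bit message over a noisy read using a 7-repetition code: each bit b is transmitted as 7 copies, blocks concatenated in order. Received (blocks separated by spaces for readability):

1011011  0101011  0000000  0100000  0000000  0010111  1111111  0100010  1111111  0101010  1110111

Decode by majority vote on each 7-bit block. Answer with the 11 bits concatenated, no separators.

Block 1 (1011011): 5 ones → 1
Block 2 (0101011): 4 ones → 1
Block 3 (0000000): 0 ones → 0
Block 4 (0100000): 1 one → 0
Block 5 (0000000): 0 ones → 0
Block 6 (0010111): 4 ones → 1
Block 7 (1111111): 7 ones → 1
Block 8 (0100010): 2 ones → 0
Block 9 (1111111): 7 ones → 1
Block 10 (0101010): 3 ones → 0
Block 11 (1110111): 6 ones → 1

11000110101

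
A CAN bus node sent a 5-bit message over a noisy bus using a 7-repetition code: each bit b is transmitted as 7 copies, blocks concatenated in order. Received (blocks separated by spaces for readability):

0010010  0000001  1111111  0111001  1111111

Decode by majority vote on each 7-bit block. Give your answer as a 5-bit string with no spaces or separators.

00111

Block 1 (0010010): 2 ones → 0
Block 2 (0000001): 1 one → 0
Block 3 (1111111): 7 ones → 1
Block 4 (0111001): 4 ones → 1
Block 5 (1111111): 7 ones → 1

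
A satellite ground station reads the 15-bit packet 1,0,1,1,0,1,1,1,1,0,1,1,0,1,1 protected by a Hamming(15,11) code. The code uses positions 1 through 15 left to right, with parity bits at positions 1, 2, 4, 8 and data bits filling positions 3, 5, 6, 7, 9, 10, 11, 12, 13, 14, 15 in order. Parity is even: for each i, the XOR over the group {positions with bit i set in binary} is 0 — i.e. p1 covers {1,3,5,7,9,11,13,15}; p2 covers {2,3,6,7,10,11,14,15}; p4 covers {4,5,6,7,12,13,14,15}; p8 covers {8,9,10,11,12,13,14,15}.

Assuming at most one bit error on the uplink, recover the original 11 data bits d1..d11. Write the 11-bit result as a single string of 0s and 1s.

10111011011

s1 (pos 1,3,5,7,9,11,13,15): 1⊕1⊕0⊕1⊕1⊕1⊕0⊕1 = 0
s2 (pos 2,3,6,7,10,11,14,15): 0⊕1⊕1⊕1⊕0⊕1⊕1⊕1 = 0
s4 (pos 4,5,6,7,12,13,14,15): 1⊕0⊕1⊕1⊕1⊕0⊕1⊕1 = 0
s8 (pos 8,9,10,11,12,13,14,15): 1⊕1⊕0⊕1⊕1⊕0⊕1⊕1 = 0
Syndrome s8…s1 = 0000 → no error.
Read data bits from positions 3,5,6,7,9,10,11,12,13,14,15: 10111011011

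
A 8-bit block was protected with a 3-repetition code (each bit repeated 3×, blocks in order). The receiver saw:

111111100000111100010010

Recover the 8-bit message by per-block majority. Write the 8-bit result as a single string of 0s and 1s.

Block 1 (111): 3 ones → 1
Block 2 (111): 3 ones → 1
Block 3 (100): 1 one → 0
Block 4 (000): 0 ones → 0
Block 5 (111): 3 ones → 1
Block 6 (100): 1 one → 0
Block 7 (010): 1 one → 0
Block 8 (010): 1 one → 0

11001000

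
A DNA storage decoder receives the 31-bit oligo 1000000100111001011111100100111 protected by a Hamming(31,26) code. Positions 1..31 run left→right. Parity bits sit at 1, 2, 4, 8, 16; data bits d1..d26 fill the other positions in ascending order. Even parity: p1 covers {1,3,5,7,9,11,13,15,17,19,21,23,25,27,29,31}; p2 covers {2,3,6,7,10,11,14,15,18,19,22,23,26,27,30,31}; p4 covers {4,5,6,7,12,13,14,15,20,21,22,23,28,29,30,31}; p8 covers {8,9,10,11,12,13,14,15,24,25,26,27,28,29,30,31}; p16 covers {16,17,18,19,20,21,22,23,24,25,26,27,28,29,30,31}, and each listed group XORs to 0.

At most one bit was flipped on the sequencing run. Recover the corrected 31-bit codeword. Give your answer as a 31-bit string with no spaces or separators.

1000000100111001011011100100111

s1 (pos 1,3,5,7,9,11,13,15,17,19,21,23,25,27,29,31): 1⊕0⊕0⊕0⊕0⊕1⊕1⊕0⊕0⊕1⊕1⊕1⊕0⊕0⊕1⊕1 = 0
s2 (pos 2,3,6,7,10,11,14,15,18,19,22,23,26,27,30,31): 0⊕0⊕0⊕0⊕0⊕1⊕0⊕0⊕1⊕1⊕1⊕1⊕1⊕0⊕1⊕1 = 0
s4 (pos 4,5,6,7,12,13,14,15,20,21,22,23,28,29,30,31): 0⊕0⊕0⊕0⊕1⊕1⊕0⊕0⊕1⊕1⊕1⊕1⊕0⊕1⊕1⊕1 = 1
s8 (pos 8,9,10,11,12,13,14,15,24,25,26,27,28,29,30,31): 1⊕0⊕0⊕1⊕1⊕1⊕0⊕0⊕0⊕0⊕1⊕0⊕0⊕1⊕1⊕1 = 0
s16 (pos 16,17,18,19,20,21,22,23,24,25,26,27,28,29,30,31): 1⊕0⊕1⊕1⊕1⊕1⊕1⊕1⊕0⊕0⊕1⊕0⊕0⊕1⊕1⊕1 = 1
Syndrome s16…s1 = 10100 → error at position 20.
Flip position 20: 1000000100111001011111100100111 → 1000000100111001011011100100111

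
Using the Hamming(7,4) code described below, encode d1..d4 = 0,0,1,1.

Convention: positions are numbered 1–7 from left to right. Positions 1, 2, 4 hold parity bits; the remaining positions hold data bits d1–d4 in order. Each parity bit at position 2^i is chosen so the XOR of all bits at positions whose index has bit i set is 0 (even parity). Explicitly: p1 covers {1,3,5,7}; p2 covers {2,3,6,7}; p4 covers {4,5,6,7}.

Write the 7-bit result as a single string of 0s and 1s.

Place data at non-parity positions: p1 p2 0 p4 0 1 1
p1 (pos 1,3,5,7): XOR of data positions = 0⊕0⊕1 = 1
p2 (pos 2,3,6,7): XOR of data positions = 0⊕1⊕1 = 0
p4 (pos 4,5,6,7): XOR of data positions = 0⊕1⊕1 = 0
Codeword: 1000011

1000011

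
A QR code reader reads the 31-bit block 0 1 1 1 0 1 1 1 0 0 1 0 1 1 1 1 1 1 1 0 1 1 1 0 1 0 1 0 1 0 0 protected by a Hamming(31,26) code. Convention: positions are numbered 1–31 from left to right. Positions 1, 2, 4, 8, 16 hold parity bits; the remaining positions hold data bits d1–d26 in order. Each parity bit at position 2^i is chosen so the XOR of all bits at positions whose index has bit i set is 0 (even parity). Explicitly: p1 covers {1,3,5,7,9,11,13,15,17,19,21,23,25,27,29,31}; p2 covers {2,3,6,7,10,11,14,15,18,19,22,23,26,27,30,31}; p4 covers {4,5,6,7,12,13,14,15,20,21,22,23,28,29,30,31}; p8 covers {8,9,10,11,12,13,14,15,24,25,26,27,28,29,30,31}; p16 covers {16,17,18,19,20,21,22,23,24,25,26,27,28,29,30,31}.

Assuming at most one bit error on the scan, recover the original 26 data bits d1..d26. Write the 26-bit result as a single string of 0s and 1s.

10110010111111011101010100

s1 (pos 1,3,5,7,9,11,13,15,17,19,21,23,25,27,29,31): 0⊕1⊕0⊕1⊕0⊕1⊕1⊕1⊕1⊕1⊕1⊕1⊕1⊕1⊕1⊕0 = 0
s2 (pos 2,3,6,7,10,11,14,15,18,19,22,23,26,27,30,31): 1⊕1⊕1⊕1⊕0⊕1⊕1⊕1⊕1⊕1⊕1⊕1⊕0⊕1⊕0⊕0 = 0
s4 (pos 4,5,6,7,12,13,14,15,20,21,22,23,28,29,30,31): 1⊕0⊕1⊕1⊕0⊕1⊕1⊕1⊕0⊕1⊕1⊕1⊕0⊕1⊕0⊕0 = 0
s8 (pos 8,9,10,11,12,13,14,15,24,25,26,27,28,29,30,31): 1⊕0⊕0⊕1⊕0⊕1⊕1⊕1⊕0⊕1⊕0⊕1⊕0⊕1⊕0⊕0 = 0
s16 (pos 16,17,18,19,20,21,22,23,24,25,26,27,28,29,30,31): 1⊕1⊕1⊕1⊕0⊕1⊕1⊕1⊕0⊕1⊕0⊕1⊕0⊕1⊕0⊕0 = 0
Syndrome s16…s1 = 00000 → no error.
Read data bits from positions 3,5,6,7,9,10,11,12,13,14,15,17,18,19,20,21,22,23,24,25,26,27,28,29,30,31: 10110010111111011101010100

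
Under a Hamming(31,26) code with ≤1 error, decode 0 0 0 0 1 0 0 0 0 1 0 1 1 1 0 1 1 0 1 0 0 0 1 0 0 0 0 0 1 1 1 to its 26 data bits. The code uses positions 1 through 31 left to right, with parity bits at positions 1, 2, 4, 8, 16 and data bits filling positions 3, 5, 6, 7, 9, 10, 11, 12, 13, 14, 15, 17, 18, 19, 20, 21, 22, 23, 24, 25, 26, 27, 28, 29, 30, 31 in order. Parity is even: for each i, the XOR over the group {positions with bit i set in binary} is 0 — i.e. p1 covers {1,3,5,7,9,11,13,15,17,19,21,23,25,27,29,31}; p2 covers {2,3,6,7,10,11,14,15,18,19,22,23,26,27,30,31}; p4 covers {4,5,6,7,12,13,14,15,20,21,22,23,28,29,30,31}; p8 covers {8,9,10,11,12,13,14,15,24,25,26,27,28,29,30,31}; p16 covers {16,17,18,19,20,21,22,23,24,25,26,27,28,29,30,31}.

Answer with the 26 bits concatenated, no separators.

s1 (pos 1,3,5,7,9,11,13,15,17,19,21,23,25,27,29,31): 0⊕0⊕1⊕0⊕0⊕0⊕1⊕0⊕1⊕1⊕0⊕1⊕0⊕0⊕1⊕1 = 1
s2 (pos 2,3,6,7,10,11,14,15,18,19,22,23,26,27,30,31): 0⊕0⊕0⊕0⊕1⊕0⊕1⊕0⊕0⊕1⊕0⊕1⊕0⊕0⊕1⊕1 = 0
s4 (pos 4,5,6,7,12,13,14,15,20,21,22,23,28,29,30,31): 0⊕1⊕0⊕0⊕1⊕1⊕1⊕0⊕0⊕0⊕0⊕1⊕0⊕1⊕1⊕1 = 0
s8 (pos 8,9,10,11,12,13,14,15,24,25,26,27,28,29,30,31): 0⊕0⊕1⊕0⊕1⊕1⊕1⊕0⊕0⊕0⊕0⊕0⊕0⊕1⊕1⊕1 = 1
s16 (pos 16,17,18,19,20,21,22,23,24,25,26,27,28,29,30,31): 1⊕1⊕0⊕1⊕0⊕0⊕0⊕1⊕0⊕0⊕0⊕0⊕0⊕1⊕1⊕1 = 1
Syndrome s16…s1 = 11001 → error at position 25.
Flip position 25: 0000100001011101101000100000111 → 0000100001011101101000101000111
Read data bits from positions 3,5,6,7,9,10,11,12,13,14,15,17,18,19,20,21,22,23,24,25,26,27,28,29,30,31: 01000101110101000101000111

01000101110101000101000111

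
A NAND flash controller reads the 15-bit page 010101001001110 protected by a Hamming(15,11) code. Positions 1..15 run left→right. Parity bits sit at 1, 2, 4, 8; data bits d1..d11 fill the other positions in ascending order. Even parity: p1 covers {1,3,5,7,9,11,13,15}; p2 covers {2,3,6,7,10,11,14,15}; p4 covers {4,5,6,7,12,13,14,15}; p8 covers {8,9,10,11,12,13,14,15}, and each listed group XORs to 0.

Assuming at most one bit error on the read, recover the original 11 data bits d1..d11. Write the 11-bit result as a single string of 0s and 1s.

00001001110

s1 (pos 1,3,5,7,9,11,13,15): 0⊕0⊕0⊕0⊕1⊕0⊕1⊕0 = 0
s2 (pos 2,3,6,7,10,11,14,15): 1⊕0⊕1⊕0⊕0⊕0⊕1⊕0 = 1
s4 (pos 4,5,6,7,12,13,14,15): 1⊕0⊕1⊕0⊕1⊕1⊕1⊕0 = 1
s8 (pos 8,9,10,11,12,13,14,15): 0⊕1⊕0⊕0⊕1⊕1⊕1⊕0 = 0
Syndrome s8…s1 = 0110 → error at position 6.
Flip position 6: 010101001001110 → 010100001001110
Read data bits from positions 3,5,6,7,9,10,11,12,13,14,15: 00001001110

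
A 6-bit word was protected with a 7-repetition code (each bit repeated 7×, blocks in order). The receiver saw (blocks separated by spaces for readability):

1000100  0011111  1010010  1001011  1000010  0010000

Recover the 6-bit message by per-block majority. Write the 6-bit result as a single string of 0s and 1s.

Block 1 (1000100): 2 ones → 0
Block 2 (0011111): 5 ones → 1
Block 3 (1010010): 3 ones → 0
Block 4 (1001011): 4 ones → 1
Block 5 (1000010): 2 ones → 0
Block 6 (0010000): 1 one → 0

010100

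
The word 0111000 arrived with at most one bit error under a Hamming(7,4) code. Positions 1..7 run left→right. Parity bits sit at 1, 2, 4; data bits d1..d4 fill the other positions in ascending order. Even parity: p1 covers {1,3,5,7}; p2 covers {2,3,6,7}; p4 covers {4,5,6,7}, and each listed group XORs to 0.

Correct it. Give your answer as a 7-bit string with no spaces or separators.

s1 (pos 1,3,5,7): 0⊕1⊕0⊕0 = 1
s2 (pos 2,3,6,7): 1⊕1⊕0⊕0 = 0
s4 (pos 4,5,6,7): 1⊕0⊕0⊕0 = 1
Syndrome s4…s1 = 101 → error at position 5.
Flip position 5: 0111000 → 0111100

0111100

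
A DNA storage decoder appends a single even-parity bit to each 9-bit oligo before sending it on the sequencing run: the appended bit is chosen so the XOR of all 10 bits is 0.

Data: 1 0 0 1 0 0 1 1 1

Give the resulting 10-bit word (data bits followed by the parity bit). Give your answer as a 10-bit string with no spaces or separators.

1001001111

XOR of the 9 data bits: 1⊕0⊕0⊕1⊕0⊕0⊕1⊕1⊕1 = 1
Parity bit = 1 (so all 10 bits XOR to 0).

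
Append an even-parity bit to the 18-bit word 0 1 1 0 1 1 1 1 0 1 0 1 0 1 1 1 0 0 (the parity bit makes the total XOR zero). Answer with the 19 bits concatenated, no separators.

0110111101010111001

XOR of the 18 data bits: 0⊕1⊕1⊕0⊕1⊕1⊕1⊕1⊕0⊕1⊕0⊕1⊕0⊕1⊕1⊕1⊕0⊕0 = 1
Parity bit = 1 (so all 19 bits XOR to 0).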